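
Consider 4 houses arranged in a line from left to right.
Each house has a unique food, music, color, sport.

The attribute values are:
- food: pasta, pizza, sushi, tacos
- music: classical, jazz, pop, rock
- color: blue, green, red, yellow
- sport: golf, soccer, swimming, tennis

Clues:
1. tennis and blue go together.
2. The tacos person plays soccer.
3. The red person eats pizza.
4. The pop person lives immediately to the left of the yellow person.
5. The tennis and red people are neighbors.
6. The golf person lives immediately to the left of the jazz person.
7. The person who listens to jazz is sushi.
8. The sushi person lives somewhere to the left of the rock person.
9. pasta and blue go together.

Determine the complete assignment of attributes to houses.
Solution:

House | Food | Music | Color | Sport
------------------------------------
  1   | pasta | classical | blue | tennis
  2   | pizza | pop | red | golf
  3   | sushi | jazz | yellow | swimming
  4   | tacos | rock | green | soccer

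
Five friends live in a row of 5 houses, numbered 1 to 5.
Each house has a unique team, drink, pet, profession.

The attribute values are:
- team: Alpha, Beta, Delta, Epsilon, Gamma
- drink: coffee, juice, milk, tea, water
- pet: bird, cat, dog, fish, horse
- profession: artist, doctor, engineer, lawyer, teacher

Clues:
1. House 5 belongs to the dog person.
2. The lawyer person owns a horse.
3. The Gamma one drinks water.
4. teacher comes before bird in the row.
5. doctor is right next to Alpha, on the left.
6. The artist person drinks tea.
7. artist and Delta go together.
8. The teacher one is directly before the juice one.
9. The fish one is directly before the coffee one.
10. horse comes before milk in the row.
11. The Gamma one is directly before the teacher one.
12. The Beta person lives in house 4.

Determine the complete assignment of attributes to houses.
Solution:

House | Team | Drink | Pet | Profession
---------------------------------------
  1   | Gamma | water | fish | doctor
  2   | Alpha | coffee | cat | teacher
  3   | Epsilon | juice | horse | lawyer
  4   | Beta | milk | bird | engineer
  5   | Delta | tea | dog | artist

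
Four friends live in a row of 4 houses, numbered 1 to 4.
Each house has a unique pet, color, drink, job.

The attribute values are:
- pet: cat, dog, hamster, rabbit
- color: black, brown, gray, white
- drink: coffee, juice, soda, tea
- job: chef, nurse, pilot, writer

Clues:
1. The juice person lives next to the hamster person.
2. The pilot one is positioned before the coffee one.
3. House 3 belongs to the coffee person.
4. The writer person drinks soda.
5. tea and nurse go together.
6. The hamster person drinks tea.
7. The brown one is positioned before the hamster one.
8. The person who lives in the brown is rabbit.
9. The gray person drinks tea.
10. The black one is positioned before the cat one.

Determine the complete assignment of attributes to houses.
Solution:

House | Pet | Color | Drink | Job
---------------------------------
  1   | rabbit | brown | juice | pilot
  2   | hamster | gray | tea | nurse
  3   | dog | black | coffee | chef
  4   | cat | white | soda | writer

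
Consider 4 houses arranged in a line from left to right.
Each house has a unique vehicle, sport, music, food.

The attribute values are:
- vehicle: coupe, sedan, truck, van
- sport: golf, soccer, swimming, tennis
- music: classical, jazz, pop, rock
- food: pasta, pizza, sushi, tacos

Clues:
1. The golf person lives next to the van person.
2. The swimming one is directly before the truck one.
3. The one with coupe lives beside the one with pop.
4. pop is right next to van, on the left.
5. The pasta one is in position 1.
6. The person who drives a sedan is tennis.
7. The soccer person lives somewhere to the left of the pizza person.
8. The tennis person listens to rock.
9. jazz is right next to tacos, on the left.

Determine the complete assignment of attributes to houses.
Solution:

House | Vehicle | Sport | Music | Food
--------------------------------------
  1   | coupe | swimming | jazz | pasta
  2   | truck | golf | pop | tacos
  3   | van | soccer | classical | sushi
  4   | sedan | tennis | rock | pizza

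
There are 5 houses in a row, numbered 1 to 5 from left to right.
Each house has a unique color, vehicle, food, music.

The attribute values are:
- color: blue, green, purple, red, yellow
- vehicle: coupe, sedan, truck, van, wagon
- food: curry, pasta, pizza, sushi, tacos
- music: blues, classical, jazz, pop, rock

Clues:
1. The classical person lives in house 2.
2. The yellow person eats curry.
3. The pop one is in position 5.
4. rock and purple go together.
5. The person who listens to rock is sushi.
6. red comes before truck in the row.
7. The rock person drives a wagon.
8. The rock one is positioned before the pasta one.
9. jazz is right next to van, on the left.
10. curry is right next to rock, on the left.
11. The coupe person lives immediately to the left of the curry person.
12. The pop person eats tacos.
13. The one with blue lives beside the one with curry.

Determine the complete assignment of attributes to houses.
Solution:

House | Color | Vehicle | Food | Music
--------------------------------------
  1   | blue | coupe | pizza | jazz
  2   | yellow | van | curry | classical
  3   | purple | wagon | sushi | rock
  4   | red | sedan | pasta | blues
  5   | green | truck | tacos | pop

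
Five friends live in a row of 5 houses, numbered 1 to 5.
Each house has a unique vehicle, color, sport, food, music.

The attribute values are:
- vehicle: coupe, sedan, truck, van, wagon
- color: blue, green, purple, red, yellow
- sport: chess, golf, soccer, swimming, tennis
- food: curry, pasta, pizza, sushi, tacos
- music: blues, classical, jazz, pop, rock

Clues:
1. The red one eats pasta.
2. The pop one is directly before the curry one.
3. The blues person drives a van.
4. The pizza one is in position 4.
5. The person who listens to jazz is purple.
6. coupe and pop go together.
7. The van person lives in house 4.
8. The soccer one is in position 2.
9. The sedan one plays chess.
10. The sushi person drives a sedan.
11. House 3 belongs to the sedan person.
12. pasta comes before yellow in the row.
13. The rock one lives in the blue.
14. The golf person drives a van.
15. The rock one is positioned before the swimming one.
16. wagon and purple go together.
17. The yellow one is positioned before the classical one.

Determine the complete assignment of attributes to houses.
Solution:

House | Vehicle | Color | Sport | Food | Music
----------------------------------------------
  1   | coupe | red | tennis | pasta | pop
  2   | wagon | purple | soccer | curry | jazz
  3   | sedan | blue | chess | sushi | rock
  4   | van | yellow | golf | pizza | blues
  5   | truck | green | swimming | tacos | classical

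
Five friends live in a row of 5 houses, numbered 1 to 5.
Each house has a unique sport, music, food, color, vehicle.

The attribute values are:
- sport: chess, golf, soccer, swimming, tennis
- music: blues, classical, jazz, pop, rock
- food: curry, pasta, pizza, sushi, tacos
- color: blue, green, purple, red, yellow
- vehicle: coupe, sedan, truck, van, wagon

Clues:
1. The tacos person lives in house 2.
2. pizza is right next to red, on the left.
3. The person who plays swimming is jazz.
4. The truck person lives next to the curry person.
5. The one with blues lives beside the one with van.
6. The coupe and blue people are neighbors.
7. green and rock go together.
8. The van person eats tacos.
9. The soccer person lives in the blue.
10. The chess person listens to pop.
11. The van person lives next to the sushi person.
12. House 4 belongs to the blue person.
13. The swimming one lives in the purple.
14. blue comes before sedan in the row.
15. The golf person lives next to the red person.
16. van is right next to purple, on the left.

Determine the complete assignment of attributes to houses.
Solution:

House | Sport | Music | Food | Color | Vehicle
----------------------------------------------
  1   | golf | blues | pizza | yellow | wagon
  2   | chess | pop | tacos | red | van
  3   | swimming | jazz | sushi | purple | coupe
  4   | soccer | classical | pasta | blue | truck
  5   | tennis | rock | curry | green | sedan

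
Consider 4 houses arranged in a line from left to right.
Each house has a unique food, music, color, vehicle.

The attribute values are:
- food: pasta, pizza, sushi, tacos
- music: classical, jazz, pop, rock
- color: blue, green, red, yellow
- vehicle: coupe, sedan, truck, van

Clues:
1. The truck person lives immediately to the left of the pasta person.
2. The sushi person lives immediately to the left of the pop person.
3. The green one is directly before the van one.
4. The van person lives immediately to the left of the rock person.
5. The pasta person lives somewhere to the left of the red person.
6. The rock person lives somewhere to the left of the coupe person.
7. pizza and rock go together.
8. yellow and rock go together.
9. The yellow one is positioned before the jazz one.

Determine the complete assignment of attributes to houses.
Solution:

House | Food | Music | Color | Vehicle
--------------------------------------
  1   | sushi | classical | green | truck
  2   | pasta | pop | blue | van
  3   | pizza | rock | yellow | sedan
  4   | tacos | jazz | red | coupe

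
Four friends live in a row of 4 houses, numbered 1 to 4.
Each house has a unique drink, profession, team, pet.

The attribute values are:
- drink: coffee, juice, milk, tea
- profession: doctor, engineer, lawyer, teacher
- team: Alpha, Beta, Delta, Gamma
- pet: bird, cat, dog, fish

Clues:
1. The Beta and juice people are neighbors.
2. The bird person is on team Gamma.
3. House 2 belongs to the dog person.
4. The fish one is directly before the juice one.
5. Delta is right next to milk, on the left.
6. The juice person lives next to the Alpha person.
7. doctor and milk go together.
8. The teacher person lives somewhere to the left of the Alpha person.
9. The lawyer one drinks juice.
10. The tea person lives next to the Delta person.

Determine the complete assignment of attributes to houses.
Solution:

House | Drink | Profession | Team | Pet
---------------------------------------
  1   | tea | teacher | Beta | fish
  2   | juice | lawyer | Delta | dog
  3   | milk | doctor | Alpha | cat
  4   | coffee | engineer | Gamma | bird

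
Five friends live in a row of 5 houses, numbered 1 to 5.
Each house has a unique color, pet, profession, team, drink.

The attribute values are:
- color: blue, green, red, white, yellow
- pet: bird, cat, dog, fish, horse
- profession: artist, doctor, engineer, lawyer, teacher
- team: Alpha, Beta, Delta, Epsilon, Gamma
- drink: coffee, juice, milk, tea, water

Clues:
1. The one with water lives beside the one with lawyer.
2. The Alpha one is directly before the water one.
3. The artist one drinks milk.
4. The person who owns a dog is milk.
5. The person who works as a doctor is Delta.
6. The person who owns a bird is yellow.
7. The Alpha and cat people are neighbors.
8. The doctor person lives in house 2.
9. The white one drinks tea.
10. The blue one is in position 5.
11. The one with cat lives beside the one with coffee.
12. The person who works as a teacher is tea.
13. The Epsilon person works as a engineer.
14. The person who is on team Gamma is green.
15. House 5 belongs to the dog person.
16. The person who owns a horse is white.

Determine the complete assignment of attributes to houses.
Solution:

House | Color | Pet | Profession | Team | Drink
-----------------------------------------------
  1   | white | horse | teacher | Alpha | tea
  2   | red | cat | doctor | Delta | water
  3   | green | fish | lawyer | Gamma | coffee
  4   | yellow | bird | engineer | Epsilon | juice
  5   | blue | dog | artist | Beta | milk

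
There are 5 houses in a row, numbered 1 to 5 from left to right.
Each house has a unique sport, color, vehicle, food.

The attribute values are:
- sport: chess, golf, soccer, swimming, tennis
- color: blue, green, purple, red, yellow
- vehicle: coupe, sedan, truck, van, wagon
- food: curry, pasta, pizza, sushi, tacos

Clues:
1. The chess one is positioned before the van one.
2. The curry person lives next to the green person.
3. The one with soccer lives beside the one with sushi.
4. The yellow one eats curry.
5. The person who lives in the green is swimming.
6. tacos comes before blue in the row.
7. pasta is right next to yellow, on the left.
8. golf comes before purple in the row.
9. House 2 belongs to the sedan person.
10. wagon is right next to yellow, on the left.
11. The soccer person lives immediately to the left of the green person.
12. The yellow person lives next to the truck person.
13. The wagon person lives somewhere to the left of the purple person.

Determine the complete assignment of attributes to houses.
Solution:

House | Sport | Color | Vehicle | Food
--------------------------------------
  1   | golf | red | wagon | pasta
  2   | soccer | yellow | sedan | curry
  3   | swimming | green | truck | sushi
  4   | chess | purple | coupe | tacos
  5   | tennis | blue | van | pizza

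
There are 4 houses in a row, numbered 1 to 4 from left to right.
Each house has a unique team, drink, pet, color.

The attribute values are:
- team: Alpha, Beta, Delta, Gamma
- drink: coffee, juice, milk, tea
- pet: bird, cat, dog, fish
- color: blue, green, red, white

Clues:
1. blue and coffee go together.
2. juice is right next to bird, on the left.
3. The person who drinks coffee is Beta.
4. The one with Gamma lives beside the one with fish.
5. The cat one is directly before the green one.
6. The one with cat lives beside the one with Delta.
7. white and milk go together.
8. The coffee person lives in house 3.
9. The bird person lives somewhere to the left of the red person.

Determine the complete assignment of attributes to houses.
Solution:

House | Team | Drink | Pet | Color
----------------------------------
  1   | Gamma | milk | cat | white
  2   | Delta | juice | fish | green
  3   | Beta | coffee | bird | blue
  4   | Alpha | tea | dog | red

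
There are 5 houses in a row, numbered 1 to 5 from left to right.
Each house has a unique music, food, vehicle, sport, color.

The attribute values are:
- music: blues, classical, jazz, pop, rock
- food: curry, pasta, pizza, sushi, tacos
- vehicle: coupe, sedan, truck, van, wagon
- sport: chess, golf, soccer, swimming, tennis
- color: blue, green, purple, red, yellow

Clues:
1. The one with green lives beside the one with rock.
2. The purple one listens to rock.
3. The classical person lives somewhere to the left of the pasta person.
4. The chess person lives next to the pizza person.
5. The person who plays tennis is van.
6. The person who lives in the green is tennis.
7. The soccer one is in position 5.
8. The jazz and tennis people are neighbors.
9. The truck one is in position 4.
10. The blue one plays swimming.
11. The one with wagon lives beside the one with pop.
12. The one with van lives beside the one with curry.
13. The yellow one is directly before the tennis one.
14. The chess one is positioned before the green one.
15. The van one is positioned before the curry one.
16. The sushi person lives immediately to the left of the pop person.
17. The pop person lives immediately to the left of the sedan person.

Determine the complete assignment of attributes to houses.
Solution:

House | Music | Food | Vehicle | Sport | Color
----------------------------------------------
  1   | jazz | sushi | wagon | chess | yellow
  2   | pop | pizza | van | tennis | green
  3   | rock | curry | sedan | golf | purple
  4   | classical | tacos | truck | swimming | blue
  5   | blues | pasta | coupe | soccer | red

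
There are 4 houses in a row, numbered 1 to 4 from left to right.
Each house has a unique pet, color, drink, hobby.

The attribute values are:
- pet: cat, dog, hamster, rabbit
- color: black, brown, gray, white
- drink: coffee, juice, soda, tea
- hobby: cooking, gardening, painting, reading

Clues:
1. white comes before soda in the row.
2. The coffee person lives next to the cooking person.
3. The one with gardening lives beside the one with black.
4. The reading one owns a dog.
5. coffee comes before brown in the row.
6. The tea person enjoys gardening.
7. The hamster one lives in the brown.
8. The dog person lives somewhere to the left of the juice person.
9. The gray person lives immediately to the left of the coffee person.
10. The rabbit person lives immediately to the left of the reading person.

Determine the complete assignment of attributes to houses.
Solution:

House | Pet | Color | Drink | Hobby
-----------------------------------
  1   | rabbit | gray | tea | gardening
  2   | dog | black | coffee | reading
  3   | cat | white | juice | cooking
  4   | hamster | brown | soda | painting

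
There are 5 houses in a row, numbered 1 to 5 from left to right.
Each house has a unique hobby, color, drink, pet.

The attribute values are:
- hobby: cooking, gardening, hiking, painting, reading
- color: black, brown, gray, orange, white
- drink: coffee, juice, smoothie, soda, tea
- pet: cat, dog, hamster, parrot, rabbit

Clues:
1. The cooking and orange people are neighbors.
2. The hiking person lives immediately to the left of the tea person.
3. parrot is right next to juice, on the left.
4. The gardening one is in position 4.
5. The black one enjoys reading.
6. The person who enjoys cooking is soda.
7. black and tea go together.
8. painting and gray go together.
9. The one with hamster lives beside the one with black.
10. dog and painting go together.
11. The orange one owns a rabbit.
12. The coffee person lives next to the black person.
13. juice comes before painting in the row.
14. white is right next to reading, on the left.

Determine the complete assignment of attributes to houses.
Solution:

House | Hobby | Color | Drink | Pet
-----------------------------------
  1   | hiking | white | coffee | hamster
  2   | reading | black | tea | cat
  3   | cooking | brown | soda | parrot
  4   | gardening | orange | juice | rabbit
  5   | painting | gray | smoothie | dog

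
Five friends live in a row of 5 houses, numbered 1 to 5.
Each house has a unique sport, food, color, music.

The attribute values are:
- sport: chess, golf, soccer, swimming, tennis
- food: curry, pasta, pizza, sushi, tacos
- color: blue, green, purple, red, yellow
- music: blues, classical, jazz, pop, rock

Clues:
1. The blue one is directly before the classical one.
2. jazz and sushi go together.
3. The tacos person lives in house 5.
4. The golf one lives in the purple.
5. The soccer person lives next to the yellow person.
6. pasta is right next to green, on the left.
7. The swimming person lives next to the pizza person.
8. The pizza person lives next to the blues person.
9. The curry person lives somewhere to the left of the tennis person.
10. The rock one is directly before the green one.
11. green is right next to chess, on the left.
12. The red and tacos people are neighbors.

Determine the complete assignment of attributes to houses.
Solution:

House | Sport | Food | Color | Music
------------------------------------
  1   | swimming | pasta | blue | rock
  2   | soccer | pizza | green | classical
  3   | chess | curry | yellow | blues
  4   | tennis | sushi | red | jazz
  5   | golf | tacos | purple | pop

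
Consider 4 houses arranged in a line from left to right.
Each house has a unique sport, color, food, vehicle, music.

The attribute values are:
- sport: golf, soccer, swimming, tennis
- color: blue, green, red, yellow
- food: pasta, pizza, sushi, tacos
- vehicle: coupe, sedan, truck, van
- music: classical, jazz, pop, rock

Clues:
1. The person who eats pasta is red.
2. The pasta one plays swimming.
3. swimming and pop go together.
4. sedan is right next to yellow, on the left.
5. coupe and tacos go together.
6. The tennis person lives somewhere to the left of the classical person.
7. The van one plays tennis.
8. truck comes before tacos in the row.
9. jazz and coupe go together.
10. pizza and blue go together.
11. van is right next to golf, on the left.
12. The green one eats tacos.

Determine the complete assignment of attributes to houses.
Solution:

House | Sport | Color | Food | Vehicle | Music
----------------------------------------------
  1   | swimming | red | pasta | sedan | pop
  2   | tennis | yellow | sushi | van | rock
  3   | golf | blue | pizza | truck | classical
  4   | soccer | green | tacos | coupe | jazz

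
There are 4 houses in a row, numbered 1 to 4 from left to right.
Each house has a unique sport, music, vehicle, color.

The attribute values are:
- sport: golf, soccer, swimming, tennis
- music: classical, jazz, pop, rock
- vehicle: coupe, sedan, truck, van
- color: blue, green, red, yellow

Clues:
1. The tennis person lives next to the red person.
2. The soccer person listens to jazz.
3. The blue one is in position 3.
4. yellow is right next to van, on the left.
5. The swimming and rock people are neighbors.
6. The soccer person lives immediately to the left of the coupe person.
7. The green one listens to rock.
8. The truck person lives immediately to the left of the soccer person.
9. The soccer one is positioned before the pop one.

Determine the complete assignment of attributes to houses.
Solution:

House | Sport | Music | Vehicle | Color
---------------------------------------
  1   | tennis | classical | truck | yellow
  2   | soccer | jazz | van | red
  3   | swimming | pop | coupe | blue
  4   | golf | rock | sedan | green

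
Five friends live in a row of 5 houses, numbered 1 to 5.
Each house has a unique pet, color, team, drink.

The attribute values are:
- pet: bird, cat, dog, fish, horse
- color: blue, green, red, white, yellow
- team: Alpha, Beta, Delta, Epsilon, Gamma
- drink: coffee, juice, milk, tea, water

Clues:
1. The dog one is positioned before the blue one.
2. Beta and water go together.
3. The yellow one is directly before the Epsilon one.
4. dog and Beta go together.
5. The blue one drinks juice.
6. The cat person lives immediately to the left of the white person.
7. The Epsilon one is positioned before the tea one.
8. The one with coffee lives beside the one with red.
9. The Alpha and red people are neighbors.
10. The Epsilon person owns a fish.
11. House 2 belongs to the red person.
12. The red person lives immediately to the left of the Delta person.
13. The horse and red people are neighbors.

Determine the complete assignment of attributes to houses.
Solution:

House | Pet | Color | Team | Drink
----------------------------------
  1   | horse | yellow | Alpha | coffee
  2   | fish | red | Epsilon | milk
  3   | cat | green | Delta | tea
  4   | dog | white | Beta | water
  5   | bird | blue | Gamma | juice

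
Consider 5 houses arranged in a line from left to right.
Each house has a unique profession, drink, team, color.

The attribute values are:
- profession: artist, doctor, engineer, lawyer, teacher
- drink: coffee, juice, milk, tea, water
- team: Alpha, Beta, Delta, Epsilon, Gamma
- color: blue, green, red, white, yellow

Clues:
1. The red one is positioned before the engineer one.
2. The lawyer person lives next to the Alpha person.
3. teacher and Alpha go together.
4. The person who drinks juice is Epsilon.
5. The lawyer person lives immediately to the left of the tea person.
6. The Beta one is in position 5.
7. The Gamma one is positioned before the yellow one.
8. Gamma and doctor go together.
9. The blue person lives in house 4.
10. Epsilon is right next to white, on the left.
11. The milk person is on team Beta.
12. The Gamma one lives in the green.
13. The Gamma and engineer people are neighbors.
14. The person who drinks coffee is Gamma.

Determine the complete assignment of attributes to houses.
Solution:

House | Profession | Drink | Team | Color
-----------------------------------------
  1   | lawyer | juice | Epsilon | red
  2   | teacher | tea | Alpha | white
  3   | doctor | coffee | Gamma | green
  4   | engineer | water | Delta | blue
  5   | artist | milk | Beta | yellow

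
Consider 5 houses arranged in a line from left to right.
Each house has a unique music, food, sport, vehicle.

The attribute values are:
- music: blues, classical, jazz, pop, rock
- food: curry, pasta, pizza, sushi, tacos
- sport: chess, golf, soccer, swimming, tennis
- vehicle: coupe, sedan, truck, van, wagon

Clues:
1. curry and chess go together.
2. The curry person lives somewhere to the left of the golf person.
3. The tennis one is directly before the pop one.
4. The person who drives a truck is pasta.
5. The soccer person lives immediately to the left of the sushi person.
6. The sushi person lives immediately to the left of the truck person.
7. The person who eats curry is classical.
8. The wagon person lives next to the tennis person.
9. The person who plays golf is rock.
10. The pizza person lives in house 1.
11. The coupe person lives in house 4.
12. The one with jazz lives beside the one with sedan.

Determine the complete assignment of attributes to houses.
Solution:

House | Music | Food | Sport | Vehicle
--------------------------------------
  1   | jazz | pizza | soccer | wagon
  2   | blues | sushi | tennis | sedan
  3   | pop | pasta | swimming | truck
  4   | classical | curry | chess | coupe
  5   | rock | tacos | golf | van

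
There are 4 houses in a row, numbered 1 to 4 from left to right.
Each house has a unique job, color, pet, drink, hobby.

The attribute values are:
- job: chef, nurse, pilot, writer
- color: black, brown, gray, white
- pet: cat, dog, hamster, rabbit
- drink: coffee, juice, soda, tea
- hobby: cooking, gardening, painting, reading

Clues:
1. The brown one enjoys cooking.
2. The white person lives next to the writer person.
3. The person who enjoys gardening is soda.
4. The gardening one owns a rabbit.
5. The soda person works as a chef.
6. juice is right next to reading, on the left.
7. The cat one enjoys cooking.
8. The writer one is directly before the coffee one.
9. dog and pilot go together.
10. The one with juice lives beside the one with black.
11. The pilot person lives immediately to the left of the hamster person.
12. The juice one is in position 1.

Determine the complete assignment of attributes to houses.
Solution:

House | Job | Color | Pet | Drink | Hobby
-----------------------------------------
  1   | pilot | white | dog | juice | painting
  2   | writer | black | hamster | tea | reading
  3   | nurse | brown | cat | coffee | cooking
  4   | chef | gray | rabbit | soda | gardening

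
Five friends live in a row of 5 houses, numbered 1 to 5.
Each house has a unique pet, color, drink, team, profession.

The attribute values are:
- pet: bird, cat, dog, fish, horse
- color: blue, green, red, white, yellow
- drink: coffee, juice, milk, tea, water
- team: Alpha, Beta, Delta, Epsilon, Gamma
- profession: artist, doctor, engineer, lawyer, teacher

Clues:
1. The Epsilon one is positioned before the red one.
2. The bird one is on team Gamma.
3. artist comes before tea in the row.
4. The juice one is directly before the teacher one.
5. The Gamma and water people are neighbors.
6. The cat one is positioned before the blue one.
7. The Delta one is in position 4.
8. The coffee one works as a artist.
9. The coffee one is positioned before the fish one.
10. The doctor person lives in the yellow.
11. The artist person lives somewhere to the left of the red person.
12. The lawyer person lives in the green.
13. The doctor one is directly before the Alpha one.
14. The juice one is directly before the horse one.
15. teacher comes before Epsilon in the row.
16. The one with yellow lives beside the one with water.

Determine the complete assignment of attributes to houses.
Solution:

House | Pet | Color | Drink | Team | Profession
-----------------------------------------------
  1   | bird | yellow | juice | Gamma | doctor
  2   | horse | white | water | Alpha | teacher
  3   | cat | green | milk | Epsilon | lawyer
  4   | dog | blue | coffee | Delta | artist
  5   | fish | red | tea | Beta | engineer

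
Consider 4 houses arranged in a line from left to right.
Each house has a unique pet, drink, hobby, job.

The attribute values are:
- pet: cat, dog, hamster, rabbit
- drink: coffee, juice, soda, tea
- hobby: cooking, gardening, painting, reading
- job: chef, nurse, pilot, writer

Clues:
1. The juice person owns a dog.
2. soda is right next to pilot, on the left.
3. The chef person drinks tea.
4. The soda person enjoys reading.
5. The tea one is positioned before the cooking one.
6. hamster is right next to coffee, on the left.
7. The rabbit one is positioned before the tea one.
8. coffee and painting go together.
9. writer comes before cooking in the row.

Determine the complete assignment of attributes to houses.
Solution:

House | Pet | Drink | Hobby | Job
---------------------------------
  1   | hamster | soda | reading | writer
  2   | rabbit | coffee | painting | pilot
  3   | cat | tea | gardening | chef
  4   | dog | juice | cooking | nurse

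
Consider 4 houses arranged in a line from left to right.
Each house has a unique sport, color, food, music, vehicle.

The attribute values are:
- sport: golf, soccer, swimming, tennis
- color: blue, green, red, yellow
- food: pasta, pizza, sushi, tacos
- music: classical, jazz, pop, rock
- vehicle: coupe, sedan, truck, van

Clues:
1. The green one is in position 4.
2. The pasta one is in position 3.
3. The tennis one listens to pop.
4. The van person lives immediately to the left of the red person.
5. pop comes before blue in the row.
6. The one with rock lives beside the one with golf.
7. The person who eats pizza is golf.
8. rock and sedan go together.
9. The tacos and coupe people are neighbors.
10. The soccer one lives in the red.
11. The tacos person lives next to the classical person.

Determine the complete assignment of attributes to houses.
Solution:

House | Sport | Color | Food | Music | Vehicle
----------------------------------------------
  1   | tennis | yellow | tacos | pop | van
  2   | soccer | red | sushi | classical | coupe
  3   | swimming | blue | pasta | rock | sedan
  4   | golf | green | pizza | jazz | truck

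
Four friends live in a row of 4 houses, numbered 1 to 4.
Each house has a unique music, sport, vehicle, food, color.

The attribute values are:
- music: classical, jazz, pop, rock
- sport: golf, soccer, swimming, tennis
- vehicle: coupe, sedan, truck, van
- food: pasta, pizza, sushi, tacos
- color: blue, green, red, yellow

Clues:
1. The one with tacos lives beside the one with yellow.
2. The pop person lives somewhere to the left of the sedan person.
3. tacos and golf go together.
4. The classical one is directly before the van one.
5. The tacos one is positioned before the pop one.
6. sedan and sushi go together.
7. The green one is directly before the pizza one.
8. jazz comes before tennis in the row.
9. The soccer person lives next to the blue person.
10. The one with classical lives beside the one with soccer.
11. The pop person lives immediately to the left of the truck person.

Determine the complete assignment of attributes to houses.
Solution:

House | Music | Sport | Vehicle | Food | Color
----------------------------------------------
  1   | classical | golf | coupe | tacos | green
  2   | pop | soccer | van | pizza | yellow
  3   | jazz | swimming | truck | pasta | blue
  4   | rock | tennis | sedan | sushi | red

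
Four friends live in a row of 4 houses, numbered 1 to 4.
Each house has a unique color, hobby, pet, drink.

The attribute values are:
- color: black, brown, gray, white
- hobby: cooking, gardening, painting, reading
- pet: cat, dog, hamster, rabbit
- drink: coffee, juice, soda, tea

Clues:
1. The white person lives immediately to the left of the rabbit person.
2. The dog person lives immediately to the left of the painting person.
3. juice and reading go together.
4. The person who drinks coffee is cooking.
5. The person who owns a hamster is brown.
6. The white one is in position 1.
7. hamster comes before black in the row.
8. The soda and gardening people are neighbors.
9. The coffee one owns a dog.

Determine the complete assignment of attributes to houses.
Solution:

House | Color | Hobby | Pet | Drink
-----------------------------------
  1   | white | cooking | dog | coffee
  2   | gray | painting | rabbit | soda
  3   | brown | gardening | hamster | tea
  4   | black | reading | cat | juice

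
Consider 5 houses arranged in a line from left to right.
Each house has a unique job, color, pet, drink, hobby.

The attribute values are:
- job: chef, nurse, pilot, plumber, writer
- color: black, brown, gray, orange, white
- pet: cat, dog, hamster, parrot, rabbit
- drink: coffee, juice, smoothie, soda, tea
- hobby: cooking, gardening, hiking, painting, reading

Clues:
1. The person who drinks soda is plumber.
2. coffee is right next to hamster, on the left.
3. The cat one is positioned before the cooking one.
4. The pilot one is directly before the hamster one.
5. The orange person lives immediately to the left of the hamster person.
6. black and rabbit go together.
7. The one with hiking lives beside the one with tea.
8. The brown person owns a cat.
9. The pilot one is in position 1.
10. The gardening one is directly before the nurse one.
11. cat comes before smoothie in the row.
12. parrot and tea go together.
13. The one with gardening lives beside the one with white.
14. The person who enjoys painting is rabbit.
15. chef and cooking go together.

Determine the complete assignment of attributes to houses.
Solution:

House | Job | Color | Pet | Drink | Hobby
-----------------------------------------
  1   | pilot | orange | dog | coffee | gardening
  2   | nurse | white | hamster | juice | reading
  3   | plumber | brown | cat | soda | hiking
  4   | chef | gray | parrot | tea | cooking
  5   | writer | black | rabbit | smoothie | painting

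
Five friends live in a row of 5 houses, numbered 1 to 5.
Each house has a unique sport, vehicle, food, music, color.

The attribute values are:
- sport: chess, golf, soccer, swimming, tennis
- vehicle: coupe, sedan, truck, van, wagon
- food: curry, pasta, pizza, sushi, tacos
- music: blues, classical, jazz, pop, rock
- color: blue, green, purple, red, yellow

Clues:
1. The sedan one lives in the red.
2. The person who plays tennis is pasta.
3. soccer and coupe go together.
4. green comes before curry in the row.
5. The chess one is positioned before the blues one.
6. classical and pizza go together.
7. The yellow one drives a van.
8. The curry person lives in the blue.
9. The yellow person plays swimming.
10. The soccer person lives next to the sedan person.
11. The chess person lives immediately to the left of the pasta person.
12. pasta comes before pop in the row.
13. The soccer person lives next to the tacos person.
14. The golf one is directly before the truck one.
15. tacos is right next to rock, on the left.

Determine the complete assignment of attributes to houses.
Solution:

House | Sport | Vehicle | Food | Music | Color
----------------------------------------------
  1   | soccer | coupe | pizza | classical | green
  2   | golf | sedan | tacos | jazz | red
  3   | chess | truck | curry | rock | blue
  4   | tennis | wagon | pasta | blues | purple
  5   | swimming | van | sushi | pop | yellow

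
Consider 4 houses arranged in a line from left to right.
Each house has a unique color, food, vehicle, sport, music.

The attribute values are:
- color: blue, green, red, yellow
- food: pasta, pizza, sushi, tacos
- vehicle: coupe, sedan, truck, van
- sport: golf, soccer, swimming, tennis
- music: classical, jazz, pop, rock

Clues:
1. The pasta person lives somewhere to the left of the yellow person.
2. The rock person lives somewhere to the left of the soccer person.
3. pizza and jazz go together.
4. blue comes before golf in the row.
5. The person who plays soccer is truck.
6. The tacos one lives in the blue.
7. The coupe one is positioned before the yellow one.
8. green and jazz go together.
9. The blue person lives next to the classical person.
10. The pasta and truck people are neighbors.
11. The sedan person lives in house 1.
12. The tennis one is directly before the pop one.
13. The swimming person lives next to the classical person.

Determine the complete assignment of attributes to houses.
Solution:

House | Color | Food | Vehicle | Sport | Music
----------------------------------------------
  1   | blue | tacos | sedan | swimming | rock
  2   | red | pasta | coupe | tennis | classical
  3   | yellow | sushi | truck | soccer | pop
  4   | green | pizza | van | golf | jazz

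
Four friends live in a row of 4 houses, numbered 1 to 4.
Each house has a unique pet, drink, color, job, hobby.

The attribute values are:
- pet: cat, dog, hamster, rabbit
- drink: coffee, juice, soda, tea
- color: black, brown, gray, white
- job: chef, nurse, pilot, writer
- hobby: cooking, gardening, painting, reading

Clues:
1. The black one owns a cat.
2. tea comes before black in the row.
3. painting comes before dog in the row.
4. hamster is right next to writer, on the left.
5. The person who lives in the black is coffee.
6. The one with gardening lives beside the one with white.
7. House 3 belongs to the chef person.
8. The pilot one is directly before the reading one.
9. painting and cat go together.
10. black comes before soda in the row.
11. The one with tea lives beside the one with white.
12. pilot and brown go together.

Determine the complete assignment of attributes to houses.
Solution:

House | Pet | Drink | Color | Job | Hobby
-----------------------------------------
  1   | hamster | tea | brown | pilot | gardening
  2   | rabbit | juice | white | writer | reading
  3   | cat | coffee | black | chef | painting
  4   | dog | soda | gray | nurse | cooking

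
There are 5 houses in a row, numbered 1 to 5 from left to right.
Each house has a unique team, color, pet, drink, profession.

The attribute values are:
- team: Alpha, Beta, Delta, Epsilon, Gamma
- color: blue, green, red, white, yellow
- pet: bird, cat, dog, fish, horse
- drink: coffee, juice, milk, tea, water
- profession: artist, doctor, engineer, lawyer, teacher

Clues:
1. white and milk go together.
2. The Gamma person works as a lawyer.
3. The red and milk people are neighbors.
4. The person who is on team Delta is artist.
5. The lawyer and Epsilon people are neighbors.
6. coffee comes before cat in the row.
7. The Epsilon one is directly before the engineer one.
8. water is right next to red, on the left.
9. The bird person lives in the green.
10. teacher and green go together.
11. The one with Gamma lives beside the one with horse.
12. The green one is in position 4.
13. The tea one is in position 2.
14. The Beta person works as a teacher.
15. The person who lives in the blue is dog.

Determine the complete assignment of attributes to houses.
Solution:

House | Team | Color | Pet | Drink | Profession
-----------------------------------------------
  1   | Gamma | blue | dog | water | lawyer
  2   | Epsilon | red | horse | tea | doctor
  3   | Alpha | white | fish | milk | engineer
  4   | Beta | green | bird | coffee | teacher
  5   | Delta | yellow | cat | juice | artist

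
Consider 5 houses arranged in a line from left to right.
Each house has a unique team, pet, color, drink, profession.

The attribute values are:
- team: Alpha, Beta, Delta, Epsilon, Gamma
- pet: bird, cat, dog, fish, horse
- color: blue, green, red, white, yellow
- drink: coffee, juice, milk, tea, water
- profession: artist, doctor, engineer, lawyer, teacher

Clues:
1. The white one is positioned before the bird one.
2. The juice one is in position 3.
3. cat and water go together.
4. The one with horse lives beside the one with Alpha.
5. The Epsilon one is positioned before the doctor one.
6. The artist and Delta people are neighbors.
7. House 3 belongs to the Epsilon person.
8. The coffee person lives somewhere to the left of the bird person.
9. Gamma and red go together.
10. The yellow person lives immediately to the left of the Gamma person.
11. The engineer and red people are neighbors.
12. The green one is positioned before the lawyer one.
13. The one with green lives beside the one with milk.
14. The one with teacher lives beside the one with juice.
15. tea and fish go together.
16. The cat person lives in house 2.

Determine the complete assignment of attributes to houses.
Solution:

House | Team | Pet | Color | Drink | Profession
-----------------------------------------------
  1   | Beta | fish | yellow | tea | engineer
  2   | Gamma | cat | red | water | teacher
  3   | Epsilon | dog | white | juice | artist
  4   | Delta | horse | green | coffee | doctor
  5   | Alpha | bird | blue | milk | lawyer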